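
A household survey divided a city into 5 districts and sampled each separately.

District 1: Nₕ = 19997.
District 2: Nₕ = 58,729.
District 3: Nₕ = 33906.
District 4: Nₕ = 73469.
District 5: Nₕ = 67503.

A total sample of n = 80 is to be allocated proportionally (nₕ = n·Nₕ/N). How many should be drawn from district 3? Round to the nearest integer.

Share of district 3 = 33906/253604 = 0.13370.
Allocate 80 × 0.13370 = 10.696... → 11.

11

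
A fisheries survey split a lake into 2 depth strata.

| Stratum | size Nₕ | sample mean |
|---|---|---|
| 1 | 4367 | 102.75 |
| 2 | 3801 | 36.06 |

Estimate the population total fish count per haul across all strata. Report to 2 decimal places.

585773.31

1: 4367·102.75 = 448709.25
2: 3801·36.06 = 137064.06
τ̂ = Σ Nₕx̄ₕ = 585773.31.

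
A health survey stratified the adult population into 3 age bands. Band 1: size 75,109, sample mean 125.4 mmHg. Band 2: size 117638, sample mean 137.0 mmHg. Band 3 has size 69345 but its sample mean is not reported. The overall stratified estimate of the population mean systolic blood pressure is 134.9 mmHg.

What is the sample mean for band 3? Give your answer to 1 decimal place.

N = 75109 + 117638 + 69345 = 262092.
Overall total = μ·N = 134.9·262092 = 35356210.8.
Subtract the known strata: 75109·125.4 + 117638·137.0 = 25535074.6.
Remaining total for band 3: 35356210.8 − 25535074.6 = 9821136.2.
Divide by its size: 9821136.2 / 69345 = 141.627... → 141.6.

141.6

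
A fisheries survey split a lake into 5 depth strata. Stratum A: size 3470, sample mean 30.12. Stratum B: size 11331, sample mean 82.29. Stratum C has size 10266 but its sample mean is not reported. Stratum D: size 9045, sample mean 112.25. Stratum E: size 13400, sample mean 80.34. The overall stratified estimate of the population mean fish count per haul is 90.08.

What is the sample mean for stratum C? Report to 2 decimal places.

112.13

Σ Nₕx̄ₕ = N·μ, so 10266·x̄_C = 47512·90.08 − (3470·30.12 + 11331·82.29 + 9045·112.25 + 13400·80.34).
= 4279880.96 − 3128801.64 = 1151079.32.
x̄_C = 1151079.32 / 10266 = 112.1254... → 112.13.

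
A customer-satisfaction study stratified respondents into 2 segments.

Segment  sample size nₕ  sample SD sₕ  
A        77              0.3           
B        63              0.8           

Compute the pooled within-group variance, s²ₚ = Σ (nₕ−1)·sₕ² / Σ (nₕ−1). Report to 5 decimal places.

Degrees of freedom: 76 + 62 = 138.
Σ(nₕ−1)sₕ² = 76·0.09 + 62·0.64 = 46.52.
s²ₚ = 46.52 / 138 = 0.3371014... → 0.33710.

0.33710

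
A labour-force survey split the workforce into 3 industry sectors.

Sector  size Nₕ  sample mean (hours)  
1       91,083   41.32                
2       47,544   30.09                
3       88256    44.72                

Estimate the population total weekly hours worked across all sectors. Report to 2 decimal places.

Estimate total by summing Nₕ·x̄ₕ over strata.
91083·41.32 + 47544·30.09 + 88256·44.72 = 3763549.56 + 1430598.96 + 3946808.32 = 9140956.84.

9140956.84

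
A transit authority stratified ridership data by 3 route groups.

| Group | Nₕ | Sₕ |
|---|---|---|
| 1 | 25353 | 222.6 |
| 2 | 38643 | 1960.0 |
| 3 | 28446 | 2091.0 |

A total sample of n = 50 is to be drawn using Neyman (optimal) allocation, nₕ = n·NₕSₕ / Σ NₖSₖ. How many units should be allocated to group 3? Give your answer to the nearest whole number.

Σ NₕSₕ = 25353·222.6 + 38643·1960.0 + 28446·2091.0 = 140864443.8.
Share for 3: 59480586/140864443.8 = 0.42225.
n_3 = 50 × 0.42225 = 21.113... → 21.

21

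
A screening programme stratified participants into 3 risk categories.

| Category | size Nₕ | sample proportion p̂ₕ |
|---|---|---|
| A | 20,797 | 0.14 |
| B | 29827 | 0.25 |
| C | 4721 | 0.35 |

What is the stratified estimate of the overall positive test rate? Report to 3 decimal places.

N = 20797 + 29827 + 4721 = 55345.
Overall proportion = Σ (Nₕ/N)·p̂ₕ.
Σ Nₕp̂ₕ = 2911.58 + 7456.75 + 1652.35 = 12020.68.
12020.68 / 55345 = 0.21720... → 0.217.

0.217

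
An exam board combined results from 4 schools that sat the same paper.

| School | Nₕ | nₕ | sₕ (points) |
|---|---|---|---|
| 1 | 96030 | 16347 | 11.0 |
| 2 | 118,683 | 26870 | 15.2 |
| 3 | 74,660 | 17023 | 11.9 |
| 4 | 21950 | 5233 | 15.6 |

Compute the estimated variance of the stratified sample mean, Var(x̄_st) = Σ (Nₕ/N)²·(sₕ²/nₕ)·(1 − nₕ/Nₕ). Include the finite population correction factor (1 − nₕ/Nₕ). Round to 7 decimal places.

N = 311323; Wₕ = Nₕ/N.
school 1: (96030/311323)²·11.0²/16347·(1 − 16347/96030) = 0.0005843829
school 2: (118683/311323)²·15.2²/26870·(1 − 26870/118683) = 0.0009666957
school 3: (74660/311323)²·11.9²/17023·(1 − 17023/74660) = 0.0003693387
school 4: (21950/311323)²·15.6²/5233·(1 − 5233/21950) = 0.0001760633
Sum = 0.0020964806 → 0.0020965.

0.0020965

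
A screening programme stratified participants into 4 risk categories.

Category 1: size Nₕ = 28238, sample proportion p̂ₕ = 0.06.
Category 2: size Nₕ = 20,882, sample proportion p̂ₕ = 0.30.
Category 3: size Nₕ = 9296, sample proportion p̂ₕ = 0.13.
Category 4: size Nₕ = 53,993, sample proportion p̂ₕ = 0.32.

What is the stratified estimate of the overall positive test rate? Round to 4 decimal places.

N = 28238 + 20882 + 9296 + 53993 = 112409.
Overall proportion = Σ (Nₕ/N)·p̂ₕ.
Σ Nₕp̂ₕ = 1694.28 + 6264.6 + 1208.48 + 17277.76 = 26445.12.
26445.12 / 112409 = 0.235258... → 0.2353.

0.2353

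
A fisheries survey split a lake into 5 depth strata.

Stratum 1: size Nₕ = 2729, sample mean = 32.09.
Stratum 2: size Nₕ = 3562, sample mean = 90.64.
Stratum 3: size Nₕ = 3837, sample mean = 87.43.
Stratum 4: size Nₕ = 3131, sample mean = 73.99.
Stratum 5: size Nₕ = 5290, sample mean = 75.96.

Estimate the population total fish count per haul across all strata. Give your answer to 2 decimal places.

1379393.29

1: 2729·32.09 = 87573.61
2: 3562·90.64 = 322859.68
3: 3837·87.43 = 335468.91
4: 3131·73.99 = 231662.69
5: 5290·75.96 = 401828.4
τ̂ = Σ Nₕx̄ₕ = 1379393.29.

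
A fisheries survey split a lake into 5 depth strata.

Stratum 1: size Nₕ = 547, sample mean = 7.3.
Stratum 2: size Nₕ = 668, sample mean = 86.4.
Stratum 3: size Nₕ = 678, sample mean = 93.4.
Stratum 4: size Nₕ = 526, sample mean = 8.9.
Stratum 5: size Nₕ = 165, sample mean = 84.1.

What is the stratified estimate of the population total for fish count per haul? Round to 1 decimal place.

Estimate total by summing Nₕ·x̄ₕ over strata.
547·7.3 + 668·86.4 + 678·93.4 + 526·8.9 + 165·84.1 = 3993.1 + 57715.2 + 63325.2 + 4681.4 + 13876.5 = 143591.4.

143591.4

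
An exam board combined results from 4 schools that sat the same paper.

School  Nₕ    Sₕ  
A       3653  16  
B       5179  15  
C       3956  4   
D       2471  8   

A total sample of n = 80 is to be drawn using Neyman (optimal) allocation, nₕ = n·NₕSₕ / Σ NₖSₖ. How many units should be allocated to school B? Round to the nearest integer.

36

Σ NₕSₕ = 3653·16 + 5179·15 + 3956·4 + 2471·8 = 171725.
Share for B: 77685/171725 = 0.45238.
n_B = 80 × 0.45238 = 36.190... → 36.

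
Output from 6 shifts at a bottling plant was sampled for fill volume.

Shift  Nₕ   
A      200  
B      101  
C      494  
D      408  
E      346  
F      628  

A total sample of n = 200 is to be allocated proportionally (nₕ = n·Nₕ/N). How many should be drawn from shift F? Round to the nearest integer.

N = 200 + 101 + 494 + 408 + 346 + 628 = 2177.
n_F = 200·628/2177 = 57.694... → 58.

58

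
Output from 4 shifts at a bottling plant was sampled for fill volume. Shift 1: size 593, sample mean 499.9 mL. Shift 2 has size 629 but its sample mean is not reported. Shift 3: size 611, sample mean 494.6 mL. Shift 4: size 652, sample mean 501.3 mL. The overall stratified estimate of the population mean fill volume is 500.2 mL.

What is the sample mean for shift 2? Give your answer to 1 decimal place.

N = 593 + 629 + 611 + 652 = 2485.
Overall total = μ·N = 500.2·2485 = 1242997.
Subtract the known strata: 593·499.9 + 611·494.6 + 652·501.3 = 925488.9.
Remaining total for shift 2: 1242997 − 925488.9 = 317508.1.
Divide by its size: 317508.1 / 629 = 504.782... → 504.8.

504.8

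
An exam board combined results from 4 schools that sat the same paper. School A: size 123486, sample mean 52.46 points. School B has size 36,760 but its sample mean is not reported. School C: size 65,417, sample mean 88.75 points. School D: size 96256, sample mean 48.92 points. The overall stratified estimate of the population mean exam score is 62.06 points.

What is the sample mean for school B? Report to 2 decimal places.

81.22

Σ Nₕx̄ₕ = N·μ, so 36760·x̄_B = 321919·62.06 − (123486·52.46 + 65417·88.75 + 96256·48.92).
= 19978293.14 − 16992677.83 = 2985615.31.
x̄_B = 2985615.31 / 36760 = 81.2191... → 81.22.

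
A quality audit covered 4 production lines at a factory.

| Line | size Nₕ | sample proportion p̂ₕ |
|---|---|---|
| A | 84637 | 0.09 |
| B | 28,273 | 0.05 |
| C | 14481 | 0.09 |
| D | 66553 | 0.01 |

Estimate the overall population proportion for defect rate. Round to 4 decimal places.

0.0567

N = 84637 + 28273 + 14481 + 66553 = 193944.
Overall proportion = Σ (Nₕ/N)·p̂ₕ.
Σ Nₕp̂ₕ = 7617.33 + 1413.65 + 1303.29 + 665.53 = 10999.8.
10999.8 / 193944 = 0.056716... → 0.0567.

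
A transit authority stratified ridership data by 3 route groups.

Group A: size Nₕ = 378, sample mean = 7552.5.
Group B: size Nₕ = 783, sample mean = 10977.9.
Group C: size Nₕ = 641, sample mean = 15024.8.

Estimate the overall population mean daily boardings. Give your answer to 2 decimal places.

11698.91

x̄_st = (Σ Nₕx̄ₕ) / (Σ Nₕ) = (378·7552.5 + 783·10977.9 + 641·15024.8) / 1802
= 21081437.5 / 1802 = 11698.9109... → 11698.91.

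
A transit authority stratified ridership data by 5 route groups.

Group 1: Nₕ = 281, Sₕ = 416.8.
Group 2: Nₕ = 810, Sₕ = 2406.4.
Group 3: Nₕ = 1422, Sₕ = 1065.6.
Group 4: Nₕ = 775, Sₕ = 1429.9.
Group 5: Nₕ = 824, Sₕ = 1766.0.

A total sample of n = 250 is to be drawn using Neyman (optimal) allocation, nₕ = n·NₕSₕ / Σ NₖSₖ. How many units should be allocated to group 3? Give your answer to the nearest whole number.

62

1: NₕSₕ = 281·416.8 = 117120.8
2: NₕSₕ = 810·2406.4 = 1949184
3: NₕSₕ = 1422·1065.6 = 1515283.2
4: NₕSₕ = 775·1429.9 = 1108172.5
5: NₕSₕ = 824·1766.0 = 1455184
Σ NₕSₕ = 6144944.5.
n_3 = 250·1515283.2/6144944.5 = 61.648... → 62.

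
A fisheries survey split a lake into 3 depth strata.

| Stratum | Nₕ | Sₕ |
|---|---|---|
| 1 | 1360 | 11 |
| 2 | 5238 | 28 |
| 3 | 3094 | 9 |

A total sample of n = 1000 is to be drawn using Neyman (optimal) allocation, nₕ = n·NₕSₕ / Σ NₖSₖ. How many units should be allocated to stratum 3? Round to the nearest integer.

147

Σ NₕSₕ = 1360·11 + 5238·28 + 3094·9 = 189470.
Share for 3: 27846/189470 = 0.14697.
n_3 = 1000 × 0.14697 = 146.968... → 147.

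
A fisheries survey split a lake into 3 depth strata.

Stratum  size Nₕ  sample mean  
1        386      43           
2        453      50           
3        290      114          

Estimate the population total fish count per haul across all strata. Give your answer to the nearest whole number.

72308

1: 386·43 = 16598
2: 453·50 = 22650
3: 290·114 = 33060
τ̂ = Σ Nₕx̄ₕ = 72308.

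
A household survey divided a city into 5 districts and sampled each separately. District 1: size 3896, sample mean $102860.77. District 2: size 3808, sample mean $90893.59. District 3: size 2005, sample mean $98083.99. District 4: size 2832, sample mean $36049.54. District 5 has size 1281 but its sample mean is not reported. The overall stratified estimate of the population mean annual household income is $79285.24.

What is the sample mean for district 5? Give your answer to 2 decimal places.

39236.17

Σ Nₕx̄ₕ = N·μ, so 1281·x̄_5 = 13822·79285.24 − (3896·102860.77 + 3808·90893.59 + 2005·98083.99 + 2832·36049.54).
= 1095880587.28 − 1045619047.87 = 50261539.41.
x̄_5 = 50261539.41 / 1281 = 39236.1744... → 39236.17.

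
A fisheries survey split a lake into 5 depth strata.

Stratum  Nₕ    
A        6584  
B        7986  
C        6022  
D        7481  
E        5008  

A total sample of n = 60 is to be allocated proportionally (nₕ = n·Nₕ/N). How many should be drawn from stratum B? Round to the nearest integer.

N = 6584 + 7986 + 6022 + 7481 + 5008 = 33081.
n_B = 60·7986/33081 = 14.484... → 14.

14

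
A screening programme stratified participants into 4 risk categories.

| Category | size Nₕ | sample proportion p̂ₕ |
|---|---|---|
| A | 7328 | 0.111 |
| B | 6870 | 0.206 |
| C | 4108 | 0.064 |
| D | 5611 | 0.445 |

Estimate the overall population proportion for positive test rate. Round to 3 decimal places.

0.209

N = 7328 + 6870 + 4108 + 5611 = 23917.
Overall proportion = Σ (Nₕ/N)·p̂ₕ.
Σ Nₕp̂ₕ = 813.408 + 1415.22 + 262.912 + 2496.895 = 4988.435.
4988.435 / 23917 = 0.20857... → 0.209.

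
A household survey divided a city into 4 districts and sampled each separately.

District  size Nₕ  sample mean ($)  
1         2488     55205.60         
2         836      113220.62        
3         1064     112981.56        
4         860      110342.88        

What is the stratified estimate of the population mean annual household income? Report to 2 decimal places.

N = 5248; weights Wₕ = Nₕ/N = (0.4741, 0.1593, 0.2027, 0.1639).
x̄_st = Σ Wₕ·x̄ₕ = 0.4741·55205.60 + 0.1593·113220.62 + 0.2027·112981.56 + 0.1639·110342.88 ≈ 85196.4992...
→ 85196.50.

85196.50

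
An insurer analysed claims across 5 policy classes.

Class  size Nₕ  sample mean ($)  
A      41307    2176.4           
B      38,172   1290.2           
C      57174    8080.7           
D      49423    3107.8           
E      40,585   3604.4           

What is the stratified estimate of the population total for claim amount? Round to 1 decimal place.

Population total = Σ Nₕ·x̄ₕ (each stratum's size times its mean).
41307·2176.4 + 38172·1290.2 + 57174·8080.7 + 49423·3107.8 + 40585·3604.4 = 89900554.8 + 49249514.4 + 462005941.8 + 153596799.4 + 146284574 = 901037384.4.

901037384.4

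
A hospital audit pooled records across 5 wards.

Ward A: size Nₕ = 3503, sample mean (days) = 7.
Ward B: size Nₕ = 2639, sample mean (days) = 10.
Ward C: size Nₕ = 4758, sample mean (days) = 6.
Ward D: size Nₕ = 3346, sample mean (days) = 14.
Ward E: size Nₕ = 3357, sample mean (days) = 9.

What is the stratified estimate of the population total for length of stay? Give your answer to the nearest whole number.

Estimate total by summing Nₕ·x̄ₕ over strata.
3503·7 + 2639·10 + 4758·6 + 3346·14 + 3357·9 = 24521 + 26390 + 28548 + 46844 + 30213 = 156516.

156516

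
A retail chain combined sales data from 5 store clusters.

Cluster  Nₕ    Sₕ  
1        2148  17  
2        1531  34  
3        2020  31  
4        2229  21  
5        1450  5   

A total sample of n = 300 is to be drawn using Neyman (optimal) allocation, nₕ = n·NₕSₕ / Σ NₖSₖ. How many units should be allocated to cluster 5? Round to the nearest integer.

11

1: NₕSₕ = 2148·17 = 36516
2: NₕSₕ = 1531·34 = 52054
3: NₕSₕ = 2020·31 = 62620
4: NₕSₕ = 2229·21 = 46809
5: NₕSₕ = 1450·5 = 7250
Σ NₕSₕ = 205249.
n_5 = 300·7250/205249 = 10.597... → 11.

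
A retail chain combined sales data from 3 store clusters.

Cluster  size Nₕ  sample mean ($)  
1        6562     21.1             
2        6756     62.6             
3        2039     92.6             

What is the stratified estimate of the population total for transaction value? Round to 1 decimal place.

Estimate total by summing Nₕ·x̄ₕ over strata.
6562·21.1 + 6756·62.6 + 2039·92.6 = 138458.2 + 422925.6 + 188811.4 = 750195.2.

750195.2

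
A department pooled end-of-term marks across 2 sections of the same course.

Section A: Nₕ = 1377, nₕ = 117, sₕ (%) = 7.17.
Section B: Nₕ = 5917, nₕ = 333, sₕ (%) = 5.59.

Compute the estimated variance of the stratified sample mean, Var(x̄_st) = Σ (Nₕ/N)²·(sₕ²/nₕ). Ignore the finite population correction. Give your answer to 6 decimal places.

0.077412

N = 7294; Wₕ = Nₕ/N.
section A: (1377/7294)²·7.17²/117 = 0.015659894
section B: (5917/7294)²·5.59²/333 = 0.061751996
Sum = 0.077411890 → 0.077412.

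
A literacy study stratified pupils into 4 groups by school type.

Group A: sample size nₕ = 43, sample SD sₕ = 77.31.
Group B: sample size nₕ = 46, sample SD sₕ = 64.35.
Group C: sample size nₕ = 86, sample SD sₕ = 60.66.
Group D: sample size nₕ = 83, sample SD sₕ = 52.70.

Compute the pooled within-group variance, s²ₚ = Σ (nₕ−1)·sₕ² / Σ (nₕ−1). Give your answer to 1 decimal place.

Degrees of freedom: 42 + 45 + 85 + 82 = 254.
Σ(nₕ−1)sₕ² = 42·5976.8361 + 45·4140.9225 + 85·3679.6356 + 82·2777.29 = 977875.4347.
s²ₚ = 977875.4347 / 254 = 3849.903... → 3849.9.

3849.9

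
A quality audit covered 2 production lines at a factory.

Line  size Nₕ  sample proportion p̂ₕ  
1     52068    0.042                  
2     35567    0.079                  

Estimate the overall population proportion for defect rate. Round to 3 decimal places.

0.057

N = 52068 + 35567 = 87635.
Overall proportion = Σ (Nₕ/N)·p̂ₕ.
Σ Nₕp̂ₕ = 2186.856 + 2809.793 = 4996.649.
4996.649 / 87635 = 0.05702... → 0.057.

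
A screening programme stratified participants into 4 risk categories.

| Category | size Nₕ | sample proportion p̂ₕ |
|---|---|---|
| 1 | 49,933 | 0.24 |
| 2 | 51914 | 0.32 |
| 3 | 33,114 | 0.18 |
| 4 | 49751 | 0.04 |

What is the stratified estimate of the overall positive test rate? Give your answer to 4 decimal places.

0.1979

N = 49933 + 51914 + 33114 + 49751 = 184712.
Overall proportion = Σ (Nₕ/N)·p̂ₕ.
Σ Nₕp̂ₕ = 11983.92 + 16612.48 + 5960.52 + 1990.04 = 36546.96.
36546.96 / 184712 = 0.197859... → 0.1979.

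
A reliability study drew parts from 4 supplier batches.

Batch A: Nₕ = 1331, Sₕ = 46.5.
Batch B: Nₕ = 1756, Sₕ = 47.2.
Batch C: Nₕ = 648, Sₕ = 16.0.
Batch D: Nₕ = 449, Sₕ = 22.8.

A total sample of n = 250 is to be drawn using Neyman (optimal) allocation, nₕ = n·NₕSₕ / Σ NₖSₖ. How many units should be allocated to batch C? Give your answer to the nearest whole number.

Σ NₕSₕ = 1331·46.5 + 1756·47.2 + 648·16.0 + 449·22.8 = 165379.9.
Share for C: 10368/165379.9 = 0.06269.
n_C = 250 × 0.06269 = 15.673... → 16.

16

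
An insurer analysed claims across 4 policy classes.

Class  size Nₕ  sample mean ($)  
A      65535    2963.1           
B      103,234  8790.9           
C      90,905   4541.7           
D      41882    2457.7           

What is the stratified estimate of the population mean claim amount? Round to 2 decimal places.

N = 65535 + 103234 + 90905 + 41882 = 301556.
Overall mean = Σ (Nₕ/N)·x̄ₕ — weight by population share, not a simple average.
Σ Nₕx̄ₕ = 65535·2963.1 + 103234·8790.9 + 90905·4541.7 + 41882·2457.7 = 194186758.5 + 907519770.6 + 412863238.5 + 102933391.4 = 1617503159.
Divide by N: 1617503159 / 301556 = 5363.8567... → 5363.86.

5363.86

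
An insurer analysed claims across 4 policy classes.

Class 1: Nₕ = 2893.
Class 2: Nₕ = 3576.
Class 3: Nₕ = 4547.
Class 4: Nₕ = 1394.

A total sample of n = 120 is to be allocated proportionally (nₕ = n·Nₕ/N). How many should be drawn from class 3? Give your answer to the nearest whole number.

44

N = 2893 + 3576 + 4547 + 1394 = 12410.
n_3 = 120·4547/12410 = 43.968... → 44.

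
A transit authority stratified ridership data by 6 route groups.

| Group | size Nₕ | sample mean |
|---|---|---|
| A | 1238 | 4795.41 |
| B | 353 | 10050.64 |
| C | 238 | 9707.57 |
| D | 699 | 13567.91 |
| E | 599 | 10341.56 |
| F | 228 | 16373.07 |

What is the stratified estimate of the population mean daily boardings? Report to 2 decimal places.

9301.53

N = 1238 + 353 + 238 + 699 + 599 + 228 = 3355.
The stratified mean weights each stratum mean by its population share Nₕ/N.
Σ Nₕx̄ₕ = 1238·4795.41 + 353·10050.64 + 238·9707.57 + 699·13567.91 + 599·10341.56 + 228·16373.07 = 5936717.58 + 3547875.92 + 2310401.66 + 9483969.09 + 6194594.44 + 3733059.96 = 31206618.65.
Divide by N: 31206618.65 / 3355 = 9301.5257... → 9301.53.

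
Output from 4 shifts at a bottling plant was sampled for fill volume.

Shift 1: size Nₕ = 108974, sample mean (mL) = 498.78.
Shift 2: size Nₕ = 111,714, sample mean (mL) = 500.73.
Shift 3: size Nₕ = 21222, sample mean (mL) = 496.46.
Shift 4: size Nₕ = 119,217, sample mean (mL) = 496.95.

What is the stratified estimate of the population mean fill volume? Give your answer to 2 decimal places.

x̄_st = (Σ Nₕx̄ₕ) / (Σ Nₕ) = (108974·498.78 + 111714·500.73 + 21222·496.46 + 119217·496.95) / 361127
= 180073365.21 / 361127 = 498.6428... → 498.64.

498.64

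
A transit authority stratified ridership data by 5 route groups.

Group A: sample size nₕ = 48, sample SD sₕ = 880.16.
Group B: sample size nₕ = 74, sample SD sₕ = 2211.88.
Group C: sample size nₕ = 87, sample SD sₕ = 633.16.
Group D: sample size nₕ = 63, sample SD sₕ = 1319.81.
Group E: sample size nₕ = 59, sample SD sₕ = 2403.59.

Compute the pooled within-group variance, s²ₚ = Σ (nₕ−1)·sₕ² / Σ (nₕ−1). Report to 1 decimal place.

Degrees of freedom: 47 + 73 + 86 + 62 + 58 = 326.
Σ(nₕ−1)sₕ² = 47·774681.6256 + 73·4892413.1344 + 86·400891.5856 + 62·1741898.4361 + 58·5777244.8881 = 871110778.124.
s²ₚ = 871110778.124 / 326 = 2672118.951... → 2672119.0.

2672119.0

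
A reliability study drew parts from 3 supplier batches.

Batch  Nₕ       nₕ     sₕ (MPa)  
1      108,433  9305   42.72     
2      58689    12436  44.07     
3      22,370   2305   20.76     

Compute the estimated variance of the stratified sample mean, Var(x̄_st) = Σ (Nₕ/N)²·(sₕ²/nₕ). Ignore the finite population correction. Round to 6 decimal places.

0.081809

N = 189492. Term for each stratum: Wₕ²sₕ²/nₕ.
Var(x̄_st) = 0.064222513 + 0.014980870 + 0.002605757 = 0.081809141 → 0.081809.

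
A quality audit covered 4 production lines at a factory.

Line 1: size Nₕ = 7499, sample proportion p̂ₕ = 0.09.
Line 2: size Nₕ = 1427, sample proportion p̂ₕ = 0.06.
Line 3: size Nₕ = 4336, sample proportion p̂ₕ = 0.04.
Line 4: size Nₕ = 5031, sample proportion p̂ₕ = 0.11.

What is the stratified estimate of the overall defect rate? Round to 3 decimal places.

0.081

N = 7499 + 1427 + 4336 + 5031 = 18293.
Overall proportion = Σ (Nₕ/N)·p̂ₕ.
Σ Nₕp̂ₕ = 674.91 + 85.62 + 173.44 + 553.41 = 1487.38.
1487.38 / 18293 = 0.08131... → 0.081.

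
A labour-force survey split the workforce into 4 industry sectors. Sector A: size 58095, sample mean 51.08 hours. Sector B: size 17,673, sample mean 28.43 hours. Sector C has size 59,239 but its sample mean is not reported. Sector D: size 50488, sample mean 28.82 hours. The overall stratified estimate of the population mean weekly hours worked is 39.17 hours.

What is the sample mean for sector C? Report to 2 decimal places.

N = 58095 + 17673 + 59239 + 50488 = 185495.
Overall total = μ·N = 39.17·185495 = 7265839.15.
Subtract the known strata: 58095·51.08 + 17673·28.43 + 50488·28.82 = 4925000.15.
Remaining total for sector C: 7265839.15 − 4925000.15 = 2340839.
Divide by its size: 2340839 / 59239 = 39.5152... → 39.52.

39.52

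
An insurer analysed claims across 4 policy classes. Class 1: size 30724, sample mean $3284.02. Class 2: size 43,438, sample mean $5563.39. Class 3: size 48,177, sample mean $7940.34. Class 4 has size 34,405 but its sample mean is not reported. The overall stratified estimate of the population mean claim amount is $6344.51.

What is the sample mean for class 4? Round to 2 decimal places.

7829.13

Σ Nₕx̄ₕ = N·μ, so 34405·x̄_4 = 156744·6344.51 − (30724·3284.02 + 43438·5563.39 + 48177·7940.34).
= 994463875.44 − 725102525.48 = 269361349.96.
x̄_4 = 269361349.96 / 34405 = 7829.1338... → 7829.13.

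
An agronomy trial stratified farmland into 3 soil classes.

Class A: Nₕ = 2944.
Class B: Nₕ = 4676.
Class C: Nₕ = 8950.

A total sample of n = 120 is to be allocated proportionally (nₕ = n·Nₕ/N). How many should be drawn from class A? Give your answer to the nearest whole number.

21

Share of class A = 2944/16570 = 0.17767.
Allocate 120 × 0.17767 = 21.320... → 21.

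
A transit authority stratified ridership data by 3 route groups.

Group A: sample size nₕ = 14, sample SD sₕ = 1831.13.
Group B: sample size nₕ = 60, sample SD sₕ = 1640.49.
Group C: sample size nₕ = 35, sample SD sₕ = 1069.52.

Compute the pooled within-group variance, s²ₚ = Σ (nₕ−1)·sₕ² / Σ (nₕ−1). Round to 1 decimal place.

Degrees of freedom: 13 + 59 + 34 = 106.
Σ(nₕ−1)sₕ² = 13·3353037.0769 + 59·2691207.4401 + 34·1143873.0304 = 241262403.9992.
s²ₚ = 241262403.9992 / 106 = 2276060.415... → 2276060.4.

2276060.4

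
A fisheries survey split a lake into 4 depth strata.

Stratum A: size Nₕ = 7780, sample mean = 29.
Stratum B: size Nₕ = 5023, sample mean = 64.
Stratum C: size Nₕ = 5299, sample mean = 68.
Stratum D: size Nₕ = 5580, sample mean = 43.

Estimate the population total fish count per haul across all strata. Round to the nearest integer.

Population total = Σ Nₕ·x̄ₕ (each stratum's size times its mean).
7780·29 + 5023·64 + 5299·68 + 5580·43 = 225620 + 321472 + 360332 + 239940 = 1147364.

1147364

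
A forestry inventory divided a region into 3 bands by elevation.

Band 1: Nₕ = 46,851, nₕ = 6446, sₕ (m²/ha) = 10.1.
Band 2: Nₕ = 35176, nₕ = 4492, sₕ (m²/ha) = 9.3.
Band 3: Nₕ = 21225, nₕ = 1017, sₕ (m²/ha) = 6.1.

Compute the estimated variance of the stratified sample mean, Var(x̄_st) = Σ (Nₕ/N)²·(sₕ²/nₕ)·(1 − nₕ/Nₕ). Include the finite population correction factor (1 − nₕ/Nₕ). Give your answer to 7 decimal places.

N = 103252. Term for each stratum: Wₕ²sₕ²/nₕ·(1−nₕ/Nₕ).
Var(x̄_st) = 0.0028100204 + 0.0019493402 + 0.0014720169 = 0.0062313775 → 0.0062314.

0.0062314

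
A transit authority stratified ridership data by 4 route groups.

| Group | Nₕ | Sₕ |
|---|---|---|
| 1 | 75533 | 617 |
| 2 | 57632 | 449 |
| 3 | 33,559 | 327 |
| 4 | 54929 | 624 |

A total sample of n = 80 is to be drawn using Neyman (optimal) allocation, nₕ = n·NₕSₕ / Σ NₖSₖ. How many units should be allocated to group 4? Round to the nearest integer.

23

Σ NₕSₕ = 75533·617 + 57632·449 + 33559·327 + 54929·624 = 117730118.
Share for 4: 34275696/117730118 = 0.29114.
n_4 = 80 × 0.29114 = 23.291... → 23.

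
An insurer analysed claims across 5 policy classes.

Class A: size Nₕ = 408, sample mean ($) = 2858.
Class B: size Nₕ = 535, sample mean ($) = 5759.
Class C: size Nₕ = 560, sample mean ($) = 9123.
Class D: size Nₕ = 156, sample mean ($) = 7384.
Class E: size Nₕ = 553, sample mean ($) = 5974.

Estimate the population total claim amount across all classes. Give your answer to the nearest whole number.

Population total = Σ Nₕ·x̄ₕ (each stratum's size times its mean).
408·2858 + 535·5759 + 560·9123 + 156·7384 + 553·5974 = 1166064 + 3081065 + 5108880 + 1151904 + 3303622 = 13811535.

13811535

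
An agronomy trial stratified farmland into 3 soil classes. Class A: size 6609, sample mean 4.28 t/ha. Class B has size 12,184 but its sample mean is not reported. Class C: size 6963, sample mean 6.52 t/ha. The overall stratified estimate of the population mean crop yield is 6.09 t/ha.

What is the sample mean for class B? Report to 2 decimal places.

6.83

N = 6609 + 12184 + 6963 = 25756.
Overall total = μ·N = 6.09·25756 = 156854.04.
Subtract the known strata: 6609·4.28 + 6963·6.52 = 73685.28.
Remaining total for class B: 156854.04 − 73685.28 = 83168.76.
Divide by its size: 83168.76 / 12184 = 6.8261... → 6.83.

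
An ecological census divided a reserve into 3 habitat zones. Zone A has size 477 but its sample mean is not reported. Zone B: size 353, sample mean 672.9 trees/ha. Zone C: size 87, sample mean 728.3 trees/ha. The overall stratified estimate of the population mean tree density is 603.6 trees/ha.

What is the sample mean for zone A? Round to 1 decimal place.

529.6

Σ Nₕx̄ₕ = N·μ, so 477·x̄_A = 917·603.6 − (353·672.9 + 87·728.3).
= 553501.2 − 300895.8 = 252605.4.
x̄_A = 252605.4 / 477 = 529.571... → 529.6.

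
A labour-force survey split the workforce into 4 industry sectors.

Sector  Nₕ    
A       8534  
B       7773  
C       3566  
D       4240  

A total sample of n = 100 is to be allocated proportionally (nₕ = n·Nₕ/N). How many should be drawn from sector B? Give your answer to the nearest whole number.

32

N = 8534 + 7773 + 3566 + 4240 = 24113.
n_B = 100·7773/24113 = 32.236... → 32.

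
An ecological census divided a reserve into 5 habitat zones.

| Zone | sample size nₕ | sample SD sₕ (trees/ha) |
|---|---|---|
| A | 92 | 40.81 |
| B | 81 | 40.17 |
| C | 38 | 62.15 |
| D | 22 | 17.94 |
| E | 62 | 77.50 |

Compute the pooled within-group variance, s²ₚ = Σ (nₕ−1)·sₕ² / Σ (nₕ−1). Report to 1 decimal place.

Degrees of freedom: 91 + 80 + 37 + 21 + 61 = 290.
Σ(nₕ−1)sₕ² = 91·1665.4561 + 80·1613.6289 + 37·3862.6225 + 21·321.8436 + 61·6006.25 = 796703.8152.
s²ₚ = 796703.8152 / 290 = 2747.255... → 2747.3.

2747.3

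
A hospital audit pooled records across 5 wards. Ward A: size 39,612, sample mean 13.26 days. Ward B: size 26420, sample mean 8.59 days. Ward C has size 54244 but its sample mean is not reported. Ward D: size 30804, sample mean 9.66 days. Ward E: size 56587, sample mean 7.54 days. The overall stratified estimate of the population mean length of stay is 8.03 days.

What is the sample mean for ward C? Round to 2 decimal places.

3.52

N = 39612 + 26420 + 54244 + 30804 + 56587 = 207667.
Overall total = μ·N = 8.03·207667 = 1667566.01.
Subtract the known strata: 39612·13.26 + 26420·8.59 + 30804·9.66 + 56587·7.54 = 1476435.54.
Remaining total for ward C: 1667566.01 − 1476435.54 = 191130.47.
Divide by its size: 191130.47 / 54244 = 3.5235... → 3.52.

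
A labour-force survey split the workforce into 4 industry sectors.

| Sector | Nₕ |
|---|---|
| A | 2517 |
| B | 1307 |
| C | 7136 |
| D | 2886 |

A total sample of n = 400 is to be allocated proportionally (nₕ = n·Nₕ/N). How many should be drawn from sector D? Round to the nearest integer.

83

N = 2517 + 1307 + 7136 + 2886 = 13846.
n_D = 400·2886/13846 = 83.374... → 83.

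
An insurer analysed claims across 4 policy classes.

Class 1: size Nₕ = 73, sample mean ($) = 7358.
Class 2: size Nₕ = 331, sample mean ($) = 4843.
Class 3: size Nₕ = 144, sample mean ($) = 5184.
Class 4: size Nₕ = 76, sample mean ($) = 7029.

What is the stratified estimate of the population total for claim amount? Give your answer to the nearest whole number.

3420867

Estimate total by summing Nₕ·x̄ₕ over strata.
73·7358 + 331·4843 + 144·5184 + 76·7029 = 537134 + 1603033 + 746496 + 534204 = 3420867.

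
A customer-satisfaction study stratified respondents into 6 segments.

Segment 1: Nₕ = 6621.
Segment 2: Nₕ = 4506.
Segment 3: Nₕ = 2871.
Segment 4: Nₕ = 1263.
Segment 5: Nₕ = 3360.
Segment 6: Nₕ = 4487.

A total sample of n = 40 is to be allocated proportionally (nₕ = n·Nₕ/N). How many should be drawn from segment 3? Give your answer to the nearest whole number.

Share of segment 3 = 2871/23108 = 0.12424.
Allocate 40 × 0.12424 = 4.970... → 5.

5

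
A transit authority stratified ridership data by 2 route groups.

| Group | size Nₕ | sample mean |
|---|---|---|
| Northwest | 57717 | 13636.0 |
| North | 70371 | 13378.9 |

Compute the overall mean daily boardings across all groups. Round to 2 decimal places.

N = 57717 + 70371 = 128088.
Overall mean = Σ (Nₕ/N)·x̄ₕ — weight by population share, not a simple average.
Σ Nₕx̄ₕ = 57717·13636.0 + 70371·13378.9 = 787029012 + 941486571.9 = 1728515583.9.
Divide by N: 1728515583.9 / 128088 = 13494.7504... → 13494.75.

13494.75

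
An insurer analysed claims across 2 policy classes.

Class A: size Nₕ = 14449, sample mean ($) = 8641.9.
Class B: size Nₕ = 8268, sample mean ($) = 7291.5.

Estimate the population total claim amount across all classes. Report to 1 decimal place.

Estimate total by summing Nₕ·x̄ₕ over strata.
14449·8641.9 + 8268·7291.5 = 124866813.1 + 60286122 = 185152935.1.

185152935.1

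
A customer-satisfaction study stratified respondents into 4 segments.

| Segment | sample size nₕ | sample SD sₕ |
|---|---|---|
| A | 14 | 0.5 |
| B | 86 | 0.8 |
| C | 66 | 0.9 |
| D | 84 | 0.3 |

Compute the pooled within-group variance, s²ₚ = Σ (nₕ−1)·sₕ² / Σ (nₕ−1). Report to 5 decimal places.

A: (14−1)·0.5² = 13·0.25 = 3.25
B: (86−1)·0.8² = 85·0.64 = 54.4
C: (66−1)·0.9² = 65·0.81 = 52.65
D: (84−1)·0.3² = 83·0.09 = 7.47
Numerator = 117.77; denominator = Σ(nₕ−1) = 246.
s²ₚ = 117.77/246 = 0.4787398... → 0.47874.

0.47874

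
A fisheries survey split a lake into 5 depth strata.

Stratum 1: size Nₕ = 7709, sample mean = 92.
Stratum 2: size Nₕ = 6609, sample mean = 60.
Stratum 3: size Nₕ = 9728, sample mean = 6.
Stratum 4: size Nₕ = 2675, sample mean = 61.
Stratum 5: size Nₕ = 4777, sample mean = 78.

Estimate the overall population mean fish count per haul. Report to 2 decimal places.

53.97

N = 7709 + 6609 + 9728 + 2675 + 4777 = 31498.
Weight each subgroup mean by Nₕ/N and sum.
Σ Nₕx̄ₕ = 7709·92 + 6609·60 + 9728·6 + 2675·61 + 4777·78 = 709228 + 396540 + 58368 + 163175 + 372606 = 1699917.
Divide by N: 1699917 / 31498 = 53.9690... → 53.97.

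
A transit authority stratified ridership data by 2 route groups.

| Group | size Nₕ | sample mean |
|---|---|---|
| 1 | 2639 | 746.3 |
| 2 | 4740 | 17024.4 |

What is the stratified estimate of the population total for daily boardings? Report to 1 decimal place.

1: 2639·746.3 = 1969485.7
2: 4740·17024.4 = 80695656
τ̂ = Σ Nₕx̄ₕ = 82665141.7.

82665141.7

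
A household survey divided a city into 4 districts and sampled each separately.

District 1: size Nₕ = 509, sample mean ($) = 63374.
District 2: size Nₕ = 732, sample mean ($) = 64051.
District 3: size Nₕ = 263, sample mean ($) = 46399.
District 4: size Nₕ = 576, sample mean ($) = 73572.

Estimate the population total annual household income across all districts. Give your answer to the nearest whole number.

Population total = Σ Nₕ·x̄ₕ (each stratum's size times its mean).
509·63374 + 732·64051 + 263·46399 + 576·73572 = 32257366 + 46885332 + 12202937 + 42377472 = 133723107.

133723107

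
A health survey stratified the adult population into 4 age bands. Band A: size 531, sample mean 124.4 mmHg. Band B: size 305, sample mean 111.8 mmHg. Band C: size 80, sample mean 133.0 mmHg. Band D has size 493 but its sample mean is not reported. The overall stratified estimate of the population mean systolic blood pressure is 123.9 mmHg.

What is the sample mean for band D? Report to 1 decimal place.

129.4

N = 531 + 305 + 80 + 493 = 1409.
Overall total = μ·N = 123.9·1409 = 174575.1.
Subtract the known strata: 531·124.4 + 305·111.8 + 80·133.0 = 110795.4.
Remaining total for band D: 174575.1 − 110795.4 = 63779.7.
Divide by its size: 63779.7 / 493 = 129.371... → 129.4.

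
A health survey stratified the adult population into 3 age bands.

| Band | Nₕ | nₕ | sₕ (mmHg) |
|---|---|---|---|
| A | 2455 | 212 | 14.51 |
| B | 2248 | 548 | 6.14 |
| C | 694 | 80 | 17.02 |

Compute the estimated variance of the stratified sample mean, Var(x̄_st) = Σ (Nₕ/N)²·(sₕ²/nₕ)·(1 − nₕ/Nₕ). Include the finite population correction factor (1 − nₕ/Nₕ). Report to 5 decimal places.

0.24975

N = 5397. Term for each stratum: Wₕ²sₕ²/nₕ·(1−nₕ/Nₕ).
Var(x̄_st) = 0.18774782 + 0.00902603 + 0.05297270 = 0.24974655 → 0.24975.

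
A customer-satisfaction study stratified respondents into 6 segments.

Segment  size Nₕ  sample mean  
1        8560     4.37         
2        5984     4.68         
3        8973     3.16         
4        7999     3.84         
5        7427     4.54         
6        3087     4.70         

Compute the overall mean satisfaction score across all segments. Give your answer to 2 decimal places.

x̄_st = (Σ Nₕx̄ₕ) / (Σ Nₕ) = (8560·4.37 + 5984·4.68 + 8973·3.16 + 7999·3.84 + 7427·4.54 + 3087·4.70) / 42030
= 172710.64 / 42030 = 4.1092... → 4.11.

4.11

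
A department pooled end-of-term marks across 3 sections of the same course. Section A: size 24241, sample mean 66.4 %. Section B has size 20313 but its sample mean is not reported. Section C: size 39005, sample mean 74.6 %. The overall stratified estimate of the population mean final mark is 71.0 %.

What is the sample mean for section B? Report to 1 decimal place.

Σ Nₕx̄ₕ = N·μ, so 20313·x̄_B = 83559·71.0 − (24241·66.4 + 39005·74.6).
= 5932689 − 4519375.4 = 1413313.6.
x̄_B = 1413313.6 / 20313 = 69.577... → 69.6.

69.6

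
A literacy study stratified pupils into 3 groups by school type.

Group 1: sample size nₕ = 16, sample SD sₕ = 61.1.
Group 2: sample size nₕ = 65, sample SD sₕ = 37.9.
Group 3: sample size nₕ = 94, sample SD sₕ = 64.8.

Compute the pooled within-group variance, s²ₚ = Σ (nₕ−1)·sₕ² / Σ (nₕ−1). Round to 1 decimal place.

3130.5

Degrees of freedom: 15 + 64 + 93 = 172.
Σ(nₕ−1)sₕ² = 15·3733.21 + 64·1436.41 + 93·4199.04 = 538439.11.
s²ₚ = 538439.11 / 172 = 3130.460... → 3130.5.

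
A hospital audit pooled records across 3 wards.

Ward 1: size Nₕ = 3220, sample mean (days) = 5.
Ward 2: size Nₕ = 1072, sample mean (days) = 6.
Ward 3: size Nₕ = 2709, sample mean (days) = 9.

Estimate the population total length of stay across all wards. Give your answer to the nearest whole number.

Population total = Σ Nₕ·x̄ₕ (each stratum's size times its mean).
3220·5 + 1072·6 + 2709·9 = 16100 + 6432 + 24381 = 46913.

46913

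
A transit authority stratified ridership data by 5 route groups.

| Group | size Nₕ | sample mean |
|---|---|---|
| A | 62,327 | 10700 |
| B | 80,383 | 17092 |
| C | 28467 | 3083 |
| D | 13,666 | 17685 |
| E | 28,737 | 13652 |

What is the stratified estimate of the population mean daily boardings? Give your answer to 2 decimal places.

N = 62327 + 80383 + 28467 + 13666 + 28737 = 213580.
Weight each subgroup mean by Nₕ/N and sum.
Σ Nₕx̄ₕ = 62327·10700 + 80383·17092 + 28467·3083 + 13666·17685 + 28737·13652 = 666898900 + 1373906236 + 87763761 + 241683210 + 392317524 = 2762569631.
Divide by N: 2762569631 / 213580 = 12934.5895... → 12934.59.

12934.59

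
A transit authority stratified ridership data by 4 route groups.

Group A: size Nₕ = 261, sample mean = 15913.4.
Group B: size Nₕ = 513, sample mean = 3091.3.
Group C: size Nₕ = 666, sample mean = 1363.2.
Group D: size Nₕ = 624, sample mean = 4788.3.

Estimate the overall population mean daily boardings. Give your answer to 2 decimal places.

N = 261 + 513 + 666 + 624 = 2064.
The stratified mean weights each stratum mean by its population share Nₕ/N.
Σ Nₕx̄ₕ = 261·15913.4 + 513·3091.3 + 666·1363.2 + 624·4788.3 = 4153397.4 + 1585836.9 + 907891.2 + 2987899.2 = 9635024.7.
Divide by N: 9635024.7 / 2064 = 4668.1321... → 4668.13.

4668.13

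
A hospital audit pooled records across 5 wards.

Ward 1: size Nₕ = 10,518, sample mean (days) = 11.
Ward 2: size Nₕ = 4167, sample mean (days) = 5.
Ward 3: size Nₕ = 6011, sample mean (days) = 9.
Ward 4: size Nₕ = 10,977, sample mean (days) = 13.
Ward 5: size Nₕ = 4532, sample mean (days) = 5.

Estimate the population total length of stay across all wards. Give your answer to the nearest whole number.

355993

Population total = Σ Nₕ·x̄ₕ (each stratum's size times its mean).
10518·11 + 4167·5 + 6011·9 + 10977·13 + 4532·5 = 115698 + 20835 + 54099 + 142701 + 22660 = 355993.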